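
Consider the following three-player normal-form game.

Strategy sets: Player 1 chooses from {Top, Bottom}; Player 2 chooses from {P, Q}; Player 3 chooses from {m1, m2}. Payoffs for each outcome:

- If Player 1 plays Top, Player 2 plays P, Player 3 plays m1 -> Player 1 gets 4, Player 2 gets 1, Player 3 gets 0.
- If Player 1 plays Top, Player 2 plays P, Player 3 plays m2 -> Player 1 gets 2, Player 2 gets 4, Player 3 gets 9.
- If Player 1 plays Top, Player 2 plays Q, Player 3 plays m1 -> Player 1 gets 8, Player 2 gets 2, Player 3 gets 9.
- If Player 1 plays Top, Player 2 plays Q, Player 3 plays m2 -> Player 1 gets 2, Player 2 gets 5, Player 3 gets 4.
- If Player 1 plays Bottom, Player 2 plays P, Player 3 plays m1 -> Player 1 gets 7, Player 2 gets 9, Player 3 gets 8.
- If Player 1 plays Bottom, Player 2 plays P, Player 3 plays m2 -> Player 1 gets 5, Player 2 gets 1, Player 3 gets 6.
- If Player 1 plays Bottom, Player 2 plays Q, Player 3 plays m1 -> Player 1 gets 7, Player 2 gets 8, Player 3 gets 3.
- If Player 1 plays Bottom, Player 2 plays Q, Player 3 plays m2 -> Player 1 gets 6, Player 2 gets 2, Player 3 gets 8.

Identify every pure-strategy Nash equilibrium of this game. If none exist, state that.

The pure Nash equilibria are (Top, Q, m1); (Bottom, P, m1); (Bottom, Q, m2).

Mark each player's best response to every combination of opponents' strategies; a profile where every player is best-responding is a pure Nash equilibrium.
Player 1 against (P, m1): payoffs 4, 7 → best response Bottom.
Player 1 against (P, m2): payoffs 2, 5 → best response Bottom.
Player 1 against (Q, m1): payoffs 8, 7 → best response Top.
Player 1 against (Q, m2): payoffs 2, 6 → best response Bottom.
Player 2 against (Top, m1): payoffs 1, 2 → best response Q.
Player 2 against (Top, m2): payoffs 4, 5 → best response Q.
Player 2 against (Bottom, m1): payoffs 9, 8 → best response P.
Player 2 against (Bottom, m2): payoffs 1, 2 → best response Q.
Player 3 against (Top, P): payoffs 0, 9 → best response m2.
Player 3 against (Top, Q): payoffs 9, 4 → best response m1.
Player 3 against (Bottom, P): payoffs 8, 6 → best response m1.
Player 3 against (Bottom, Q): payoffs 3, 8 → best response m2.
Mutual best responses: (Top, Q, m1); (Bottom, P, m1); (Bottom, Q, m2).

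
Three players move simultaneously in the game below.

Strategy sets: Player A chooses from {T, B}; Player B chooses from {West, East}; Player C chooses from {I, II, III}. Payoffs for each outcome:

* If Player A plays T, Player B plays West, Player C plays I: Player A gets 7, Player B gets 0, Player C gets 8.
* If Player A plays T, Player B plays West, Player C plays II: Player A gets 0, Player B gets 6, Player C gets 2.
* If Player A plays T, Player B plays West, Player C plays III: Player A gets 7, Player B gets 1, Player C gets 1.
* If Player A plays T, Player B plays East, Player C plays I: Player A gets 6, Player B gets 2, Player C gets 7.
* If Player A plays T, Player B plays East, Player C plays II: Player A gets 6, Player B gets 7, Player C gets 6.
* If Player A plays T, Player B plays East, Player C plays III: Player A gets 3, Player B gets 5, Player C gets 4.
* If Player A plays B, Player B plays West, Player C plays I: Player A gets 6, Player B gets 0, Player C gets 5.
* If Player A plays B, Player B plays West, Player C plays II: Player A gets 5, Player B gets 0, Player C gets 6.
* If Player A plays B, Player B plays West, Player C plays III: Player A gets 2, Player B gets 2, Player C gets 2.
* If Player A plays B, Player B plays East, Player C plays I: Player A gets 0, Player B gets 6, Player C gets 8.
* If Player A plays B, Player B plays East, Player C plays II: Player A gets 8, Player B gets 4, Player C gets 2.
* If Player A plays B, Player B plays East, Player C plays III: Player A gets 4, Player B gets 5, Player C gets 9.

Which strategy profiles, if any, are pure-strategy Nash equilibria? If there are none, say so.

Pure-strategy Nash equilibria: (T, East, I) and (B, East, III)

Check each profile: it is a Nash equilibrium iff no player can strictly gain by switching unilaterally.
(T, West, I): Player B can switch to East (0 → 2). Not NE.
(T, West, II): Player A can switch to B (0 → 5). Not NE.
(T, West, III): Player B can switch to East (1 → 5). Not NE.
(T, East, I): Player A gets 6, best alternative 0; Player B gets 2, best alternative 0; Player C gets 7, best alternative 6. No profitable deviation — NE.
(T, East, II): Player A can switch to B (6 → 8). Not NE.
(T, East, III): Player A can switch to B (3 → 4). Not NE.
(B, West, I): Player A can switch to T (6 → 7). Not NE.
(B, West, II): Player B can switch to East (0 → 4). Not NE.
(B, West, III): Player A can switch to T (2 → 7). Not NE.
(B, East, III): Player A gets 4, best alternative 3; Player B gets 5, best alternative 2; Player C gets 9, best alternative 8. No profitable deviation — NE.
(The remaining 2 profiles each have a profitable deviation by the same check.)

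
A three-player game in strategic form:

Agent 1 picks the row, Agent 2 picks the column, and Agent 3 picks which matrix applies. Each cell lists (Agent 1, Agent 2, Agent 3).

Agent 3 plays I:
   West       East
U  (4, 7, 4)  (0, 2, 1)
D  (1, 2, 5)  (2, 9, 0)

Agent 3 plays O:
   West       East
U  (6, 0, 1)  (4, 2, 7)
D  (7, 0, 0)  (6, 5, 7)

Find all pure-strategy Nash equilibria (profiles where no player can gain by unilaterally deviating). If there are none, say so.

The pure Nash equilibria are (U, West, I), (D, East, O).

For each player, find the best response to each opponent profile; mutual best responses are the pure NE.
Agent 1 against (West, I): payoffs 4, 1 → best response U.
Agent 1 against (West, O): payoffs 6, 7 → best response D.
Agent 1 against (East, I): payoffs 0, 2 → best response D.
Agent 1 against (East, O): payoffs 4, 6 → best response D.
Agent 2 against (U, I): payoffs 7, 2 → best response West.
Agent 2 against (U, O): payoffs 0, 2 → best response East.
Agent 2 against (D, I): payoffs 2, 9 → best response East.
Agent 2 against (D, O): payoffs 0, 5 → best response East.
Agent 3 against (U, West): payoffs 4, 1 → best response I.
Agent 3 against (U, East): payoffs 1, 7 → best response O.
Agent 3 against (D, West): payoffs 5, 0 → best response I.
Agent 3 against (D, East): payoffs 0, 7 → best response O.
Mutual best responses: (U, West, I); (D, East, O).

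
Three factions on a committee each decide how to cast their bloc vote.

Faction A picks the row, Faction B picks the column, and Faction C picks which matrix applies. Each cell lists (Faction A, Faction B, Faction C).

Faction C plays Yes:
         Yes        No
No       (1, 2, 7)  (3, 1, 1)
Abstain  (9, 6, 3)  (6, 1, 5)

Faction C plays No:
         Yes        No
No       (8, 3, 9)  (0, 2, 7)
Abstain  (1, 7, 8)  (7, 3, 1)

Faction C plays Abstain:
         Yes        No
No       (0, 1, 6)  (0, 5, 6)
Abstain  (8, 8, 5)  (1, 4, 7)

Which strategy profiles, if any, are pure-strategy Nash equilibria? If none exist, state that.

The unique pure-strategy Nash equilibrium is (No, Yes, No).

For each strategy profile, look for a profitable unilateral deviation.
(No, Yes, Yes): Faction A can switch to Abstain (1 → 9). Not NE.
(No, Yes, No): Faction A gets 8, best alternative 1; Faction B gets 3, best alternative 2; Faction C gets 9, best alternative 7. No profitable deviation — NE.
(No, Yes, Abstain): Faction A can switch to Abstain (0 → 8). Not NE.
(No, No, Yes): Faction A can switch to Abstain (3 → 6). Not NE.
(No, No, No): Faction A can switch to Abstain (0 → 7). Not NE.
(No, No, Abstain): Faction A can switch to Abstain (0 → 1). Not NE.
(Abstain, Yes, Yes): Faction C can switch to No (3 → 8). Not NE.
(Abstain, Yes, No): Faction A can switch to No (1 → 8). Not NE.
(Abstain, Yes, Abstain): Faction C can switch to No (5 → 8). Not NE.
(Abstain, No, Yes): Faction B can switch to Yes (1 → 6). Not NE.
(Abstain, No, No): Faction B can switch to Yes (3 → 7). Not NE.
(The remaining 1 profile has a profitable deviation by the same check.)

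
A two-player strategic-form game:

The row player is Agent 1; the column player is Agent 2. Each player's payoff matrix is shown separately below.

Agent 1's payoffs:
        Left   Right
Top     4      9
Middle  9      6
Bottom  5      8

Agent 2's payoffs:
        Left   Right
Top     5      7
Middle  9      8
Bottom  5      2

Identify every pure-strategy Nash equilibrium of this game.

Agent 1 against Left: payoffs 4, 9, 5 → best response Middle.
Agent 1 against Right: payoffs 9, 6, 8 → best response Top.
Agent 2 against Top: payoffs 5, 7 → best response Right.
Agent 2 against Middle: payoffs 9, 8 → best response Left.
Agent 2 against Bottom: payoffs 5, 2 → best response Left.
Mutual best responses: (Top, Right); (Middle, Left).

The pure Nash equilibria are (Top, Right), (Middle, Left).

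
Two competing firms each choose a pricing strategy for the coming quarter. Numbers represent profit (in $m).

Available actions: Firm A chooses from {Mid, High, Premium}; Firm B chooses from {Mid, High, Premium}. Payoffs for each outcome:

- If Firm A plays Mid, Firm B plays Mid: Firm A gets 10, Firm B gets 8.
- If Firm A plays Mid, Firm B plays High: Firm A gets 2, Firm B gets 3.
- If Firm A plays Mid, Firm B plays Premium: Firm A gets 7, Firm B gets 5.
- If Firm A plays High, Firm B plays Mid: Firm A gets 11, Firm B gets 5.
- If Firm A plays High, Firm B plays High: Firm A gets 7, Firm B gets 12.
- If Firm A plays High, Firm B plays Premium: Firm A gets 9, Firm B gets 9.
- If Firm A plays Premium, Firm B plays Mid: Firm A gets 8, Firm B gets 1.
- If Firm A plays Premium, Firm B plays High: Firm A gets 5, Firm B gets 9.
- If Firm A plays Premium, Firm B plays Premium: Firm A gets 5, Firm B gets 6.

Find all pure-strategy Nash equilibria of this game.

Pure NE: (High, High)

Firm A against Mid: payoffs 10, 11, 8 → best response High.
Firm A against High: payoffs 2, 7, 5 → best response High.
Firm A against Premium: payoffs 7, 9, 5 → best response High.
Firm B against Mid: payoffs 8, 3, 5 → best response Mid.
Firm B against High: payoffs 5, 12, 9 → best response High.
Firm B against Premium: payoffs 1, 9, 6 → best response High.
Mutual best responses: (High, High).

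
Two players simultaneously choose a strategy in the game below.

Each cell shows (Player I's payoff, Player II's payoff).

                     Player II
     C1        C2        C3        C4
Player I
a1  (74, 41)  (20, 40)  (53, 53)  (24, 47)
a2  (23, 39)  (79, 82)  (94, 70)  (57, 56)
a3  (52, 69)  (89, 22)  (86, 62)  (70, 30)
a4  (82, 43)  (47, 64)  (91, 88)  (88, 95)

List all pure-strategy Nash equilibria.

The unique pure-strategy Nash equilibrium is (a4, C4).

(a1, C1): Player I can switch to a4 (74 → 82). Not NE.
(a1, C2): Player I can switch to a2 (20 → 79). Not NE.
(a1, C3): Player I can switch to a2 (53 → 94). Not NE.
(a1, C4): Player I can switch to a2 (24 → 57). Not NE.
(a2, C1): Player I can switch to a1 (23 → 74). Not NE.
(a2, C2): Player I can switch to a3 (79 → 89). Not NE.
(a2, C3): Player II can switch to C2 (70 → 82). Not NE.
(a2, C4): Player I can switch to a3 (57 → 70). Not NE.
(a3, C1): Player I can switch to a1 (52 → 74). Not NE.
(a3, C2): Player II can switch to C1 (22 → 69). Not NE.
(a3, C3): Player I can switch to a2 (86 → 94). Not NE.
(a3, C4): Player I can switch to a4 (70 → 88). Not NE.
(a4, C4): Player I gets 88, best alternative 70; Player II gets 95, best alternative 88. No profitable deviation — NE.
(The remaining 3 profiles each have a profitable deviation by the same check.)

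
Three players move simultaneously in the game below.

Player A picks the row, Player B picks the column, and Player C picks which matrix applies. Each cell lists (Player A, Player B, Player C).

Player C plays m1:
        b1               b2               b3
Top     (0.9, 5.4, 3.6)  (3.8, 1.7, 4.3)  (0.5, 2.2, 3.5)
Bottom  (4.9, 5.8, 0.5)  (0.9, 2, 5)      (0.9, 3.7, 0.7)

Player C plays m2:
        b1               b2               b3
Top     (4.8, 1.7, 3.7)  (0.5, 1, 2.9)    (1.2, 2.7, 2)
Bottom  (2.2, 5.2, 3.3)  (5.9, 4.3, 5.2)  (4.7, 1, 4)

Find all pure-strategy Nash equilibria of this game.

No pure-strategy Nash equilibrium.

Player A against (b1, m1): payoffs 0.9, 4.9 → best response Bottom.
Player A against (b1, m2): payoffs 4.8, 2.2 → best response Top.
Player A against (b2, m1): payoffs 3.8, 0.9 → best response Top.
Player A against (b2, m2): payoffs 0.5, 5.9 → best response Bottom.
Player A against (b3, m1): payoffs 0.5, 0.9 → best response Bottom.
Player A against (b3, m2): payoffs 1.2, 4.7 → best response Bottom.
Player B against (Top, m1): payoffs 5.4, 1.7, 2.2 → best response b1.
Player B against (Top, m2): payoffs 1.7, 1, 2.7 → best response b3.
Player B against (Bottom, m1): payoffs 5.8, 2, 3.7 → best response b1.
Player B against (Bottom, m2): payoffs 5.2, 4.3, 1 → best response b1.
Player C against (Top, b1): payoffs 3.6, 3.7 → best response m2.
Player C against (Top, b2): payoffs 4.3, 2.9 → best response m1.
Player C against (Top, b3): payoffs 3.5, 2 → best response m1.
Player C against (Bottom, b1): payoffs 0.5, 3.3 → best response m2.
Player C against (Bottom, b2): payoffs 5, 5.2 → best response m2.
Player C against (Bottom, b3): payoffs 0.7, 4 → best response m2.
No profile is a mutual best response for all players.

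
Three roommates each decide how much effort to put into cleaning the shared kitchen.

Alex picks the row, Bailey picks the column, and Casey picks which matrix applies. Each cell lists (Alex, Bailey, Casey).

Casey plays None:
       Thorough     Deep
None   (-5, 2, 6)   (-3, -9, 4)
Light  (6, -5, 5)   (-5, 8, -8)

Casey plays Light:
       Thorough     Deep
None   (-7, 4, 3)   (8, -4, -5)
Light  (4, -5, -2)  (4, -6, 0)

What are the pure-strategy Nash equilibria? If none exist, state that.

(None, Thorough, None): Alex can switch to Light (-5 → 6). Not NE.
(None, Thorough, Light): Alex can switch to Light (-7 → 4). Not NE.
(None, Deep, None): Bailey can switch to Thorough (-9 → 2). Not NE.
(None, Deep, Light): Bailey can switch to Thorough (-4 → 4). Not NE.
(Light, Thorough, None): Bailey can switch to Deep (-5 → 8). Not NE.
(Light, Thorough, Light): Casey can switch to None (-2 → 5). Not NE.
(The remaining 2 profiles each have a profitable deviation by the same check.)

No pure-strategy Nash equilibrium.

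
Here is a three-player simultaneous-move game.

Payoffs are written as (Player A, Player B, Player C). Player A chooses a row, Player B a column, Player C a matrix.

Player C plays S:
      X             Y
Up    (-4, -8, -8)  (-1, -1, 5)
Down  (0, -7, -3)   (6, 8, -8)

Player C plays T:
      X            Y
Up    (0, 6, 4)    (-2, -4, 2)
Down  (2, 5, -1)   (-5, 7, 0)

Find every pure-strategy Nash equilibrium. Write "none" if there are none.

(Up, X, S): Player A can switch to Down (-4 → 0). Not NE.
(Up, X, T): Player A can switch to Down (0 → 2). Not NE.
(Up, Y, S): Player A can switch to Down (-1 → 6). Not NE.
(Up, Y, T): Player B can switch to X (-4 → 6). Not NE.
(Down, X, S): Player B can switch to Y (-7 → 8). Not NE.
(Down, X, T): Player B can switch to Y (5 → 7). Not NE.
(Down, Y, S): Player C can switch to T (-8 → 0). Not NE.
(Down, Y, T): Player A can switch to Up (-5 → -2). Not NE.

none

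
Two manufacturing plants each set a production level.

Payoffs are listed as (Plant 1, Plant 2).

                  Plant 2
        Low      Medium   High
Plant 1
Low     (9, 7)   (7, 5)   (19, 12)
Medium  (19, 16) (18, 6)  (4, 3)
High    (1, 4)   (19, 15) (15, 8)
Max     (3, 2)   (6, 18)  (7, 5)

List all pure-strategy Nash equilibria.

Plant 1 against Low: payoffs 9, 19, 1, 3 → best response Medium.
Plant 1 against Medium: payoffs 7, 18, 19, 6 → best response High.
Plant 1 against High: payoffs 19, 4, 15, 7 → best response Low.
Plant 2 against Low: payoffs 7, 5, 12 → best response High.
Plant 2 against Medium: payoffs 16, 6, 3 → best response Low.
Plant 2 against High: payoffs 4, 15, 8 → best response Medium.
Plant 2 against Max: payoffs 2, 18, 5 → best response Medium.
Mutual best responses: (Low, High); (Medium, Low); (High, Medium).

(Low, High); (Medium, Low); (High, Medium)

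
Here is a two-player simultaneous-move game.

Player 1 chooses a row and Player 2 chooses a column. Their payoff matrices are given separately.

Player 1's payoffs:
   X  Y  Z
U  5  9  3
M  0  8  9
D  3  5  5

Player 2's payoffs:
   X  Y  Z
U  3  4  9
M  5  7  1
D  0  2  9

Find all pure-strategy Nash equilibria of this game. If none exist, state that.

(U, X): Player 2 can switch to Y (3 → 4). Not NE.
(U, Y): Player 2 can switch to Z (4 → 9). Not NE.
(U, Z): Player 1 can switch to M (3 → 9). Not NE.
(M, X): Player 1 can switch to U (0 → 5). Not NE.
(M, Y): Player 1 can switch to U (8 → 9). Not NE.
(M, Z): Player 2 can switch to X (1 → 5). Not NE.
(The remaining 3 profiles each have a profitable deviation by the same check.)

No pure-strategy Nash equilibrium.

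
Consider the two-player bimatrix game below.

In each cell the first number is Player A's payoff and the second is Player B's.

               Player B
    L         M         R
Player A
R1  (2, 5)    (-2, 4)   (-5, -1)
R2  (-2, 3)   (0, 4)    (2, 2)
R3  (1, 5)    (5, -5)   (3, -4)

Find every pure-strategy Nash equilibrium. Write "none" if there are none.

(R1, L): Player A gets 2, best alternative 1; Player B gets 5, best alternative 4. No profitable deviation — NE.
(R1, M): Player A can switch to R2 (-2 → 0). Not NE.
(R1, R): Player A can switch to R2 (-5 → 2). Not NE.
(R2, L): Player A can switch to R1 (-2 → 2). Not NE.
(R2, M): Player A can switch to R3 (0 → 5). Not NE.
(R2, R): Player A can switch to R3 (2 → 3). Not NE.
(R3, L): Player A can switch to R1 (1 → 2). Not NE.
(R3, M): Player B can switch to L (-5 → 5). Not NE.
(R3, R): Player B can switch to L (-4 → 5). Not NE.

Pure NE: (R1, L)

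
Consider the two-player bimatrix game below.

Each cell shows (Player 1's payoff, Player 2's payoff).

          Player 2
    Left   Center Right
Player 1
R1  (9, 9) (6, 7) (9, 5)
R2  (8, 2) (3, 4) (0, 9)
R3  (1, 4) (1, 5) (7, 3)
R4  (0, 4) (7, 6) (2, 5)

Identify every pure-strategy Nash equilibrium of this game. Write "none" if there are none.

The pure Nash equilibria are (R1, Left); (R4, Center).

For each strategy profile, look for a profitable unilateral deviation.
(R1, Left): Player 1 gets 9, best alternative 8; Player 2 gets 9, best alternative 7. No profitable deviation — NE.
(R1, Center): Player 1 can switch to R4 (6 → 7). Not NE.
(R1, Right): Player 2 can switch to Left (5 → 9). Not NE.
(R2, Left): Player 1 can switch to R1 (8 → 9). Not NE.
(R2, Center): Player 1 can switch to R1 (3 → 6). Not NE.
(R2, Right): Player 1 can switch to R1 (0 → 9). Not NE.
(R3, Left): Player 1 can switch to R1 (1 → 9). Not NE.
(R3, Center): Player 1 can switch to R1 (1 → 6). Not NE.
(R3, Right): Player 1 can switch to R1 (7 → 9). Not NE.
(R4, Left): Player 1 can switch to R1 (0 → 9). Not NE.
(R4, Center): Player 1 gets 7, best alternative 6; Player 2 gets 6, best alternative 5. No profitable deviation — NE.
(R4, Right): Player 1 can switch to R1 (2 → 9). Not NE.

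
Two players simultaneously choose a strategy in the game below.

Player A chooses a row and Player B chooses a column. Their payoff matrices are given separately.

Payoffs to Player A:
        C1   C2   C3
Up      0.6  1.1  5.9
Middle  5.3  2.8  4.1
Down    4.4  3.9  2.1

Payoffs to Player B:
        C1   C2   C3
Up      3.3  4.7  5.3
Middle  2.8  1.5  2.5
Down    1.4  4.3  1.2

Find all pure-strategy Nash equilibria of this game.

(Up, C3); (Middle, C1); (Down, C2)

Player A against C1: payoffs 0.6, 5.3, 4.4 → best response Middle.
Player A against C2: payoffs 1.1, 2.8, 3.9 → best response Down.
Player A against C3: payoffs 5.9, 4.1, 2.1 → best response Up.
Player B against Up: payoffs 3.3, 4.7, 5.3 → best response C3.
Player B against Middle: payoffs 2.8, 1.5, 2.5 → best response C1.
Player B against Down: payoffs 1.4, 4.3, 1.2 → best response C2.
Mutual best responses: (Up, C3); (Middle, C1); (Down, C2).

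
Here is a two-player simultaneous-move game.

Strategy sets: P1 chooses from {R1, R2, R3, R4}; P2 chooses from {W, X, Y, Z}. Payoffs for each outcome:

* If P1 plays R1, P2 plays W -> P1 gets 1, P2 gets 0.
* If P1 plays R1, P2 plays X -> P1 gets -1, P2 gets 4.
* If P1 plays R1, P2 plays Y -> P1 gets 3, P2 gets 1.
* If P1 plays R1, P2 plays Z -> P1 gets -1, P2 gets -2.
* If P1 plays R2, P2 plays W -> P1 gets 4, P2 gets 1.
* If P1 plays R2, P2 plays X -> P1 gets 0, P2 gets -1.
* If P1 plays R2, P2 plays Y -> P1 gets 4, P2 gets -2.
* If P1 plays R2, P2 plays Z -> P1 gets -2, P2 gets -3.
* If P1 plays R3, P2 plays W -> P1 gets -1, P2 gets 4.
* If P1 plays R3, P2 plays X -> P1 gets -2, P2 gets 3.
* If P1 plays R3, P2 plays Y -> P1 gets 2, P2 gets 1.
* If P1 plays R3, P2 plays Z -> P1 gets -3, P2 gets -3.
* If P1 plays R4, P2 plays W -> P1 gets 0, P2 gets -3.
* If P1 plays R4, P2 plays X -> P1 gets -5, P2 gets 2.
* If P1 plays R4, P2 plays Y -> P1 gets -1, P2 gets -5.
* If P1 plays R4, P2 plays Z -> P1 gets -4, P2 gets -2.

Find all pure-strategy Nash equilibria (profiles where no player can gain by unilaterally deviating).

P1 against W: payoffs 1, 4, -1, 0 → best response R2.
P1 against X: payoffs -1, 0, -2, -5 → best response R2.
P1 against Y: payoffs 3, 4, 2, -1 → best response R2.
P1 against Z: payoffs -1, -2, -3, -4 → best response R1.
P2 against R1: payoffs 0, 4, 1, -2 → best response X.
P2 against R2: payoffs 1, -1, -2, -3 → best response W.
P2 against R3: payoffs 4, 3, 1, -3 → best response W.
P2 against R4: payoffs -3, 2, -5, -2 → best response X.
Mutual best responses: (R2, W).

The unique pure-strategy Nash equilibrium is (R2, W).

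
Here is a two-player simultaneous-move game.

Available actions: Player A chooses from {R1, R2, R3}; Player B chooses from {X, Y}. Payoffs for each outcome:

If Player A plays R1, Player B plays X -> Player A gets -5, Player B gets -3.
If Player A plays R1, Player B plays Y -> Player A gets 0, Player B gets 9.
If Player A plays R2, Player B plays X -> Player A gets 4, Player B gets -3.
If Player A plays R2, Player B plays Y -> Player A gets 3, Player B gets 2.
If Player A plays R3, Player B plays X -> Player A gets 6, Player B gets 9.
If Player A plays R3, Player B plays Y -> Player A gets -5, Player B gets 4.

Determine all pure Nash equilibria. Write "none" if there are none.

(R1, X): Player A can switch to R2 (-5 → 4). Not NE.
(R1, Y): Player A can switch to R2 (0 → 3). Not NE.
(R2, X): Player A can switch to R3 (4 → 6). Not NE.
(R2, Y): Player A gets 3, best alternative 0; Player B gets 2, best alternative -3. No profitable deviation — NE.
(R3, X): Player A gets 6, best alternative 4; Player B gets 9, best alternative 4. No profitable deviation — NE.
(R3, Y): Player A can switch to R1 (-5 → 0). Not NE.

(R2, Y), (R3, X)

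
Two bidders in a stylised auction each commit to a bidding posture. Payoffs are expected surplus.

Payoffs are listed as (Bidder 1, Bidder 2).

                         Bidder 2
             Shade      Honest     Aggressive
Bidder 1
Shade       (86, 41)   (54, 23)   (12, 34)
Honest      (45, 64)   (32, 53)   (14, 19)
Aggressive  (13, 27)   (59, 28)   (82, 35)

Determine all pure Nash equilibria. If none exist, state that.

Pure-strategy Nash equilibria: (Shade, Shade), (Aggressive, Aggressive)

(Shade, Shade): Bidder 1 gets 86, best alternative 45; Bidder 2 gets 41, best alternative 34. No profitable deviation — NE.
(Shade, Honest): Bidder 1 can switch to Aggressive (54 → 59). Not NE.
(Shade, Aggressive): Bidder 1 can switch to Honest (12 → 14). Not NE.
(Honest, Shade): Bidder 1 can switch to Shade (45 → 86). Not NE.
(Honest, Honest): Bidder 1 can switch to Shade (32 → 54). Not NE.
(Honest, Aggressive): Bidder 1 can switch to Aggressive (14 → 82). Not NE.
(Aggressive, Shade): Bidder 1 can switch to Shade (13 → 86). Not NE.
(Aggressive, Aggressive): Bidder 1 gets 82, best alternative 14; Bidder 2 gets 35, best alternative 28. No profitable deviation — NE.
(The remaining 1 profile has a profitable deviation by the same check.)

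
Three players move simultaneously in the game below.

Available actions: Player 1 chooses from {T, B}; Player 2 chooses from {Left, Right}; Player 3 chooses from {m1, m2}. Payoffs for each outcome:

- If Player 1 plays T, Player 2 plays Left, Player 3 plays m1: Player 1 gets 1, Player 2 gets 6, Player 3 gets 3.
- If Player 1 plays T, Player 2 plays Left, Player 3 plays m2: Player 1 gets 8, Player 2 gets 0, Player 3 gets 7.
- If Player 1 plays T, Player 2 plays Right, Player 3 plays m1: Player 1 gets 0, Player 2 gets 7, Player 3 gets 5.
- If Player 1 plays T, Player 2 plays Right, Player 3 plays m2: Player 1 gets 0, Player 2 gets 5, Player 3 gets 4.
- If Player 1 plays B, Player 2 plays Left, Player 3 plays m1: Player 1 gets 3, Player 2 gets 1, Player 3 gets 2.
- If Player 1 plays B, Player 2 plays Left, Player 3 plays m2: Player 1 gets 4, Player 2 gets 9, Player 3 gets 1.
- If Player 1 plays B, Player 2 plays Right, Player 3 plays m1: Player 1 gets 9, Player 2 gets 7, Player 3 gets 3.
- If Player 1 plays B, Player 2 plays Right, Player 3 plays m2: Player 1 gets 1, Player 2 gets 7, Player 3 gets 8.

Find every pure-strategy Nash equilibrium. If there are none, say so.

Mark each player's best response to every combination of opponents' strategies; a profile where every player is best-responding is a pure Nash equilibrium.
Player 1 against (Left, m1): payoffs 1, 3 → best response B.
Player 1 against (Left, m2): payoffs 8, 4 → best response T.
Player 1 against (Right, m1): payoffs 0, 9 → best response B.
Player 1 against (Right, m2): payoffs 0, 1 → best response B.
Player 2 against (T, m1): payoffs 6, 7 → best response Right.
Player 2 against (T, m2): payoffs 0, 5 → best response Right.
Player 2 against (B, m1): payoffs 1, 7 → best response Right.
Player 2 against (B, m2): payoffs 9, 7 → best response Left.
Player 3 against (T, Left): payoffs 3, 7 → best response m2.
Player 3 against (T, Right): payoffs 5, 4 → best response m1.
Player 3 against (B, Left): payoffs 2, 1 → best response m1.
Player 3 against (B, Right): payoffs 3, 8 → best response m2.
No profile is a mutual best response for all players.

No pure-strategy Nash equilibrium.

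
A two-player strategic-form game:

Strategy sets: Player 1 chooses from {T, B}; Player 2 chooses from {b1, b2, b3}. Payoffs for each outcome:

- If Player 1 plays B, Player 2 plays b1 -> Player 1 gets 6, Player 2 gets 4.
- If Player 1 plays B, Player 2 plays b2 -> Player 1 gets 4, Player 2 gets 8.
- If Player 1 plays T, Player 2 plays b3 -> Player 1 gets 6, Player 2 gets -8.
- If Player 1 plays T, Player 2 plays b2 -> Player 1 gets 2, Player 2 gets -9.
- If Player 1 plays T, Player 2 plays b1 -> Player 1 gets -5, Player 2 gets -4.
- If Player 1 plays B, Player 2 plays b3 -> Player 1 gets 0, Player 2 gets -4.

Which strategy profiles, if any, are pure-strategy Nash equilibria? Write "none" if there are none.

(T, b1): Player 1 can switch to B (-5 → 6). Not NE.
(T, b2): Player 1 can switch to B (2 → 4). Not NE.
(T, b3): Player 2 can switch to b1 (-8 → -4). Not NE.
(B, b1): Player 2 can switch to b2 (4 → 8). Not NE.
(B, b2): Player 1 gets 4, best alternative 2; Player 2 gets 8, best alternative 4. No profitable deviation — NE.
(B, b3): Player 1 can switch to T (0 → 6). Not NE.

The unique pure-strategy Nash equilibrium is (B, b2).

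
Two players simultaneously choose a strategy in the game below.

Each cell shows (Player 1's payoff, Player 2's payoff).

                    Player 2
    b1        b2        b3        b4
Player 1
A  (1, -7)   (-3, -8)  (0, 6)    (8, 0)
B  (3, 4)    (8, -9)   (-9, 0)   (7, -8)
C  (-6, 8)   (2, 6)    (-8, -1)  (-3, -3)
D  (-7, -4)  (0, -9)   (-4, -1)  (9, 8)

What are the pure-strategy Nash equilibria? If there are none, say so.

(A, b1): Player 1 can switch to B (1 → 3). Not NE.
(A, b2): Player 1 can switch to B (-3 → 8). Not NE.
(A, b3): Player 1 gets 0, best alternative -4; Player 2 gets 6, best alternative 0. No profitable deviation — NE.
(A, b4): Player 1 can switch to D (8 → 9). Not NE.
(B, b1): Player 1 gets 3, best alternative 1; Player 2 gets 4, best alternative 0. No profitable deviation — NE.
(B, b2): Player 2 can switch to b1 (-9 → 4). Not NE.
(B, b3): Player 1 can switch to A (-9 → 0). Not NE.
(B, b4): Player 1 can switch to A (7 → 8). Not NE.
(C, b1): Player 1 can switch to A (-6 → 1). Not NE.
(C, b2): Player 1 can switch to B (2 → 8). Not NE.
(C, b3): Player 1 can switch to A (-8 → 0). Not NE.
(C, b4): Player 1 can switch to A (-3 → 8). Not NE.
(D, b4): Player 1 gets 9, best alternative 8; Player 2 gets 8, best alternative -1. No profitable deviation — NE.
(The remaining 3 profiles each have a profitable deviation by the same check.)

The pure Nash equilibria are (A, b3); (B, b1); (D, b4).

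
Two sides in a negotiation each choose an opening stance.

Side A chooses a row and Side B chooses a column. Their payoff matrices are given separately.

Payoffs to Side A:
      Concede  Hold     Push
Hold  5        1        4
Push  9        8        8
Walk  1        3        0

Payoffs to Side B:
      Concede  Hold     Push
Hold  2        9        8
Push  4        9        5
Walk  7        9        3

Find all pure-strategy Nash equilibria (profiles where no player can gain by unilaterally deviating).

Side A against Concede: payoffs 5, 9, 1 → best response Push.
Side A against Hold: payoffs 1, 8, 3 → best response Push.
Side A against Push: payoffs 4, 8, 0 → best response Push.
Side B against Hold: payoffs 2, 9, 8 → best response Hold.
Side B against Push: payoffs 4, 9, 5 → best response Hold.
Side B against Walk: payoffs 7, 9, 3 → best response Hold.
Mutual best responses: (Push, Hold).

The unique pure-strategy Nash equilibrium is (Push, Hold).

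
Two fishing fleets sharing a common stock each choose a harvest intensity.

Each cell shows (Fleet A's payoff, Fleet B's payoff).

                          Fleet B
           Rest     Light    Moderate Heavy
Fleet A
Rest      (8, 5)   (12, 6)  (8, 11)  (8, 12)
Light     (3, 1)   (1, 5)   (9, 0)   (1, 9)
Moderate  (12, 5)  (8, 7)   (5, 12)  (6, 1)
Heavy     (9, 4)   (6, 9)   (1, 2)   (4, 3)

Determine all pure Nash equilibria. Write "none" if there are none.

(Rest, Heavy)

Mark each player's best response to every combination of opponents' strategies; a profile where every player is best-responding is a pure Nash equilibrium.
Fleet A against Rest: payoffs 8, 3, 12, 9 → best response Moderate.
Fleet A against Light: payoffs 12, 1, 8, 6 → best response Rest.
Fleet A against Moderate: payoffs 8, 9, 5, 1 → best response Light.
Fleet A against Heavy: payoffs 8, 1, 6, 4 → best response Rest.
Fleet B against Rest: payoffs 5, 6, 11, 12 → best response Heavy.
Fleet B against Light: payoffs 1, 5, 0, 9 → best response Heavy.
Fleet B against Moderate: payoffs 5, 7, 12, 1 → best response Moderate.
Fleet B against Heavy: payoffs 4, 9, 2, 3 → best response Light.
Mutual best responses: (Rest, Heavy).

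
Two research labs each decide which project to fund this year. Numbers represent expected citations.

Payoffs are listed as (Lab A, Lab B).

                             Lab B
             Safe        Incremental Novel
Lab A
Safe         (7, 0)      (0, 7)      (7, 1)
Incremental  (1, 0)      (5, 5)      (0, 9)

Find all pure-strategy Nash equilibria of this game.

This game has no pure Nash equilibrium.

Lab A against Safe: payoffs 7, 1 → best response Safe.
Lab A against Incremental: payoffs 0, 5 → best response Incremental.
Lab A against Novel: payoffs 7, 0 → best response Safe.
Lab B against Safe: payoffs 0, 7, 1 → best response Incremental.
Lab B against Incremental: payoffs 0, 5, 9 → best response Novel.
No profile is a mutual best response for all players.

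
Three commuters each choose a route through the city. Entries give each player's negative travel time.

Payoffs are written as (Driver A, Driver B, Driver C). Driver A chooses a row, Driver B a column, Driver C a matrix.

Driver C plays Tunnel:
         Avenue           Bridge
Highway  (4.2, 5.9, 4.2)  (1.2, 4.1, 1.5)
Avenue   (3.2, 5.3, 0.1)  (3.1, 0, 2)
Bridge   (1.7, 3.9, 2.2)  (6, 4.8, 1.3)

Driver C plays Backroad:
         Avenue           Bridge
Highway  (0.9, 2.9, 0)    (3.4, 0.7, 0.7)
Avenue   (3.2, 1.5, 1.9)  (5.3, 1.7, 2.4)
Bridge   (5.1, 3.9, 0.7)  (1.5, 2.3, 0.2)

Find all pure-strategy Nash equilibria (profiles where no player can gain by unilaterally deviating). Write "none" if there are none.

(Highway, Avenue, Tunnel), (Avenue, Bridge, Backroad), (Bridge, Bridge, Tunnel)

Check each profile: it is a Nash equilibrium iff no player can strictly gain by switching unilaterally.
(Highway, Avenue, Tunnel): Driver A gets 4.2, best alternative 3.2; Driver B gets 5.9, best alternative 4.1; Driver C gets 4.2, best alternative 0. No profitable deviation — NE.
(Highway, Avenue, Backroad): Driver A can switch to Avenue (0.9 → 3.2). Not NE.
(Highway, Bridge, Tunnel): Driver A can switch to Avenue (1.2 → 3.1). Not NE.
(Highway, Bridge, Backroad): Driver A can switch to Avenue (3.4 → 5.3). Not NE.
(Avenue, Avenue, Tunnel): Driver A can switch to Highway (3.2 → 4.2). Not NE.
(Avenue, Avenue, Backroad): Driver A can switch to Bridge (3.2 → 5.1). Not NE.
(Avenue, Bridge, Tunnel): Driver A can switch to Bridge (3.1 → 6). Not NE.
(Avenue, Bridge, Backroad): Driver A gets 5.3, best alternative 3.4; Driver B gets 1.7, best alternative 1.5; Driver C gets 2.4, best alternative 2. No profitable deviation — NE.
(Bridge, Avenue, Tunnel): Driver A can switch to Highway (1.7 → 4.2). Not NE.
(Bridge, Avenue, Backroad): Driver C can switch to Tunnel (0.7 → 2.2). Not NE.
(Bridge, Bridge, Tunnel): Driver A gets 6, best alternative 3.1; Driver B gets 4.8, best alternative 3.9; Driver C gets 1.3, best alternative 0.2. No profitable deviation — NE.
(Bridge, Bridge, Backroad): Driver A can switch to Highway (1.5 → 3.4). Not NE.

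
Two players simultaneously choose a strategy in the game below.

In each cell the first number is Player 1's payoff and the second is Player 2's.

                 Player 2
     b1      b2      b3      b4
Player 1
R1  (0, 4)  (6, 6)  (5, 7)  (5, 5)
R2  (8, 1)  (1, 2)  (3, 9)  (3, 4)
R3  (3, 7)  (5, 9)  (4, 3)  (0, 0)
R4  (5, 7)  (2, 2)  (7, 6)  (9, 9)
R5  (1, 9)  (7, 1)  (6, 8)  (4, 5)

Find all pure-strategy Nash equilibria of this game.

For each player, find the best response to each opponent profile; mutual best responses are the pure NE.
Player 1 against b1: payoffs 0, 8, 3, 5, 1 → best response R2.
Player 1 against b2: payoffs 6, 1, 5, 2, 7 → best response R5.
Player 1 against b3: payoffs 5, 3, 4, 7, 6 → best response R4.
Player 1 against b4: payoffs 5, 3, 0, 9, 4 → best response R4.
Player 2 against R1: payoffs 4, 6, 7, 5 → best response b3.
Player 2 against R2: payoffs 1, 2, 9, 4 → best response b3.
Player 2 against R3: payoffs 7, 9, 3, 0 → best response b2.
Player 2 against R4: payoffs 7, 2, 6, 9 → best response b4.
Player 2 against R5: payoffs 9, 1, 8, 5 → best response b1.
Mutual best responses: (R4, b4).

The unique pure-strategy Nash equilibrium is (R4, b4).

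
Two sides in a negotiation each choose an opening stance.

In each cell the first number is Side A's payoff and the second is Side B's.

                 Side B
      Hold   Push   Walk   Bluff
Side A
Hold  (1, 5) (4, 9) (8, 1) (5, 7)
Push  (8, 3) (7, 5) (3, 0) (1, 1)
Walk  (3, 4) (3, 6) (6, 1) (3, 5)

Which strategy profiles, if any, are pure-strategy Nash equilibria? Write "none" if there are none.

(Push, Push)

For each player, find the best response to each opponent profile; mutual best responses are the pure NE.
Side A against Hold: payoffs 1, 8, 3 → best response Push.
Side A against Push: payoffs 4, 7, 3 → best response Push.
Side A against Walk: payoffs 8, 3, 6 → best response Hold.
Side A against Bluff: payoffs 5, 1, 3 → best response Hold.
Side B against Hold: payoffs 5, 9, 1, 7 → best response Push.
Side B against Push: payoffs 3, 5, 0, 1 → best response Push.
Side B against Walk: payoffs 4, 6, 1, 5 → best response Push.
Mutual best responses: (Push, Push).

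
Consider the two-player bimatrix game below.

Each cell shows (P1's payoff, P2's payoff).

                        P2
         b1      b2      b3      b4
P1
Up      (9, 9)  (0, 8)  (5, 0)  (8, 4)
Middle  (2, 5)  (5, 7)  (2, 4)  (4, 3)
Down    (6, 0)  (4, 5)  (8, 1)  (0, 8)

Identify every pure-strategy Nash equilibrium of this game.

(Up, b1) and (Middle, b2)

P1 against b1: payoffs 9, 2, 6 → best response Up.
P1 against b2: payoffs 0, 5, 4 → best response Middle.
P1 against b3: payoffs 5, 2, 8 → best response Down.
P1 against b4: payoffs 8, 4, 0 → best response Up.
P2 against Up: payoffs 9, 8, 0, 4 → best response b1.
P2 against Middle: payoffs 5, 7, 4, 3 → best response b2.
P2 against Down: payoffs 0, 5, 1, 8 → best response b4.
Mutual best responses: (Up, b1); (Middle, b2).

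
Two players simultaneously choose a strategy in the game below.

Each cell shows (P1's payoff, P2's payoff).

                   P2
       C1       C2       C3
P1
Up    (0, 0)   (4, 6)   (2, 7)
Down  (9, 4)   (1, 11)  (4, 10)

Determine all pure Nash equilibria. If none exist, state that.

There is no pure-strategy Nash equilibrium.

For each player, find the best response to each opponent profile; mutual best responses are the pure NE.
P1 against C1: payoffs 0, 9 → best response Down.
P1 against C2: payoffs 4, 1 → best response Up.
P1 against C3: payoffs 2, 4 → best response Down.
P2 against Up: payoffs 0, 6, 7 → best response C3.
P2 against Down: payoffs 4, 11, 10 → best response C2.
No profile is a mutual best response for all players.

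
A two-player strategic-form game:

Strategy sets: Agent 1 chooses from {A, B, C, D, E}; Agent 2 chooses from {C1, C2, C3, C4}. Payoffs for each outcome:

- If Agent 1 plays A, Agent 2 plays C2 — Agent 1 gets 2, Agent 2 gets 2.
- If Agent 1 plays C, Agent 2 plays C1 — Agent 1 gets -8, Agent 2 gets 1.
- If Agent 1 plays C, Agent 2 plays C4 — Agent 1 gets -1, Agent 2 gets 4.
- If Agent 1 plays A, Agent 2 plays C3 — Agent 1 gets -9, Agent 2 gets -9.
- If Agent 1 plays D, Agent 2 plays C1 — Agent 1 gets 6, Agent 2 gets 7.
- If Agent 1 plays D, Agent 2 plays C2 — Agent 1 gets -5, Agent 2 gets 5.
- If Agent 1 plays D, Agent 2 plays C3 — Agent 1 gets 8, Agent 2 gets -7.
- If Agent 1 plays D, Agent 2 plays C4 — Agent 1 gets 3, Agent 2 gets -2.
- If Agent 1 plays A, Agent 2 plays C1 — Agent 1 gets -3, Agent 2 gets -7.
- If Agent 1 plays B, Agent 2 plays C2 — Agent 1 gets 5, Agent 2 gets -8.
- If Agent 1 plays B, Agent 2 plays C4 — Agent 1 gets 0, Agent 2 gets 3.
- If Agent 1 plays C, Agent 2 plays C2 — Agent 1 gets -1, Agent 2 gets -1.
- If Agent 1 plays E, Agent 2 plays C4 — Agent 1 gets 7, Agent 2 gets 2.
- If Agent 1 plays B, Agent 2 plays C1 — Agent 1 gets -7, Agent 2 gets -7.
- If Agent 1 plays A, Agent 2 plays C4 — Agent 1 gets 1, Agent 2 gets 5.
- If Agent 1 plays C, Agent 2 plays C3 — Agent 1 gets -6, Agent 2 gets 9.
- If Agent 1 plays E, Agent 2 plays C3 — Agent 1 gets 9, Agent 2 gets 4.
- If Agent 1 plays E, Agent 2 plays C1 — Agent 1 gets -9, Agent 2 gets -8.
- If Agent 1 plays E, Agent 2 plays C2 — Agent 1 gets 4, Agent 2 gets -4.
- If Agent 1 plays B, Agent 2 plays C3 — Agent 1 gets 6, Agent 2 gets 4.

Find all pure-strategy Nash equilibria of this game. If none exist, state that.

For each strategy profile, look for a profitable unilateral deviation.
(A, C1): Agent 1 can switch to D (-3 → 6). Not NE.
(A, C2): Agent 1 can switch to B (2 → 5). Not NE.
(A, C3): Agent 1 can switch to B (-9 → 6). Not NE.
(A, C4): Agent 1 can switch to D (1 → 3). Not NE.
(B, C1): Agent 1 can switch to A (-7 → -3). Not NE.
(B, C2): Agent 2 can switch to C1 (-8 → -7). Not NE.
(B, C3): Agent 1 can switch to D (6 → 8). Not NE.
(B, C4): Agent 1 can switch to A (0 → 1). Not NE.
(D, C1): Agent 1 gets 6, best alternative -3; Agent 2 gets 7, best alternative 5. No profitable deviation — NE.
(E, C3): Agent 1 gets 9, best alternative 8; Agent 2 gets 4, best alternative 2. No profitable deviation — NE.
(The remaining 10 profiles each have a profitable deviation by the same check.)

Pure-strategy Nash equilibria: (D, C1), (E, C3)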